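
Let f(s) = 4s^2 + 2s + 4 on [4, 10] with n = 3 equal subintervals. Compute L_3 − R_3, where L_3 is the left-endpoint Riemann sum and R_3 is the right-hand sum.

L_3 = 1024.
R_3 = 1720.
L_3 − R_3 = -696.

-696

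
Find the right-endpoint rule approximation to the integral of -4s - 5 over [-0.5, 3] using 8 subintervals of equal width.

-38.0625

Δs = (3 − (-0.5))/8 = 0.4375.
Right endpoints: -0.0625, 0.375, 0.8125, 1.25, 1.6875, 2.125, 2.5625, 3.
f(-0.0625) = -4.75, f(0.375) = -6.5, f(0.8125) = -8.25, f(1.25) = -10, f(1.6875) = -11.75, f(2.125) = -13.5, f(2.5625) = -15.25, f(3) = -17.
Sum = Δs · [f(-0.0625) + f(0.375) + f(0.8125) + ...].
Sum = -38.0625.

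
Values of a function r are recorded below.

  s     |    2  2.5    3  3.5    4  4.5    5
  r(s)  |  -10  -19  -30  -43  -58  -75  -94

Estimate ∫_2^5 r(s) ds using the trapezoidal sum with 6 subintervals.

Δs = 0.5.
T_6 = (0.5/2)·[(-10) + 2·(-19) + 2·(-30) + 2·(-43) + 2·(-58) + 2·(-75) + (-94)] = -138.5.

-138.5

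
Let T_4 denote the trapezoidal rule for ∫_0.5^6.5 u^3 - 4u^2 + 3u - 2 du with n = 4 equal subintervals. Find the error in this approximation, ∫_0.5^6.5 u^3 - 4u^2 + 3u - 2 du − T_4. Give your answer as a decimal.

Exact integral: ∫_0.5^6.5 f(u) du = 131.25.
T_4 = 145.875.
Error = 131.25 − 145.875 = -14.625.

-14.625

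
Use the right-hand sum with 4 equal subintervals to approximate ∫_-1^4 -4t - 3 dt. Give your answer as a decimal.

-57.5

Δt = (4 − (-1))/4 = 1.25.
Right endpoints: 0.25, 1.5, 2.75, 4.
f(0.25) = -4, f(1.5) = -9, f(2.75) = -14, f(4) = -19.
Sum = Δt · [f(0.25) + f(1.5) + f(2.75) + f(4)].
Sum = -57.5.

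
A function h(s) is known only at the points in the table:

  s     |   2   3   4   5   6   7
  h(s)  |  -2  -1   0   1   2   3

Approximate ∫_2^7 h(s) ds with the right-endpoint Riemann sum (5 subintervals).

5

Δs = 1.
Sum = 1·[(-1) + 0 + 1 + 2 + 3] = 5.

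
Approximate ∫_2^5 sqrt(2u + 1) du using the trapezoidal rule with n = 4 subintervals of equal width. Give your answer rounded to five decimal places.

Δu = (5 − 2)/4 = 0.75.
f(2) ≈ 2.23607, f(2.75) ≈ 2.54951, f(3.5) ≈ 2.82843, f(4.25) ≈ 3.08221, f(5) ≈ 3.31662.
T_4 = (Δu/2)·[f(u_0) + 2f(u_1) + 2f(u_2) + 2f(u_3) + f(u_4)].
Sum ≈ 8.42737.

8.42737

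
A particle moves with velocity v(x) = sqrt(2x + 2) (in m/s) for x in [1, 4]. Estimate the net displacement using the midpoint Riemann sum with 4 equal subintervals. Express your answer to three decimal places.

7.879

Δx = (4 − 1)/4 = 0.75.
Midpoints: 1.375, 2.125, 2.875, 3.625.
v(1.375) ≈ 2.179, v(2.125) ≈ 2.500, v(2.875) ≈ 2.784, v(3.625) ≈ 3.041.
Sum = Δx · [v(1.375) + v(2.125) + v(2.875) + v(3.625)].
Sum ≈ 7.879.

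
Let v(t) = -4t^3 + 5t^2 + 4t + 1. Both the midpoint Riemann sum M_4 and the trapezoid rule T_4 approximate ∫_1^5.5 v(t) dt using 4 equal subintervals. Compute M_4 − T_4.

M_4 = -559.30078125.
T_4 = -607.7109375.
M_4 − T_4 = 48.41015625.

48.41015625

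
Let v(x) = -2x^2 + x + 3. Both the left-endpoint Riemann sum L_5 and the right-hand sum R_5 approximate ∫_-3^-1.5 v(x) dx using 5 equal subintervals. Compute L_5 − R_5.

L_5 = -16.92.
R_5 = -12.42.
L_5 − R_5 = -4.5.

-4.5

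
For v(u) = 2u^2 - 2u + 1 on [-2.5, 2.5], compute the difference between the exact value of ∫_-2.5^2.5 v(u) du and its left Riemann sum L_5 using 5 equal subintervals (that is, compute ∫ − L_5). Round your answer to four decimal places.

-6.6667

Exact integral: ∫_-2.5^2.5 v(u) du ≈ 25.833333.
L_5 = 32.5.
Error ≈ 25.833333 − 32.5 ≈ -6.6667.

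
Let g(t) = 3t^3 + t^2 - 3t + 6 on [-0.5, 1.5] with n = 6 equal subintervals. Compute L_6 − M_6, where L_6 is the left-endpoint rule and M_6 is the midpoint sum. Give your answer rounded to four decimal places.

-0.7778

L_6 ≈ 13.037037.
M_6 ≈ 13.814815.
L_6 − M_6 ≈ -0.7778.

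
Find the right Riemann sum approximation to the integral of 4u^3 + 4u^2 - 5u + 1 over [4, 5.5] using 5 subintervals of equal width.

Δu = (5.5 − 4)/5 = 0.3.
Right endpoints: 4.3, 4.6, 4.9, 5.2, 5.5.
f(4.3) = 371.488, f(4.6) = 451.984, f(4.9) = 543.136, f(5.2) = 645.592, f(5.5) = 760.
Sum = Δu · [f(4.3) + f(4.6) + f(4.9) + f(5.2) + f(5.5)].
Sum = 831.66.

831.66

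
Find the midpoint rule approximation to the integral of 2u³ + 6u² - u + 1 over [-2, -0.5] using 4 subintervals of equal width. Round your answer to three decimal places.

Δu = (-0.5 − (-2))/4 = 0.375.
Midpoints: -1.8125, -1.4375, -1.0625, -0.6875.
f(-1.8125) = 21739/2048, f(-1.4375) = 18217/2048, f(-1.0625) = 13183/2048, f(-0.6875) = 7933/2048.
Sum = Δu · [f(-1.8125) + f(-1.4375) + f(-1.0625) + f(-0.6875)].
Sum ≈ 11.183.

11.183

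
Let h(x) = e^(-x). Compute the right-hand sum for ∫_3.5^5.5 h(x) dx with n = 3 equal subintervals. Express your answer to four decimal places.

0.0184

Δx = (5.5 − 3.5)/3 = 2/3.
Right endpoints: 25/6, 29/6, 5.5.
h(25/6) ≈ 0.0155, h(29/6) ≈ 0.0080, h(5.5) ≈ 0.0041.
Sum = Δx · [h(25/6) + h(29/6) + h(5.5)].
Sum ≈ 0.0184.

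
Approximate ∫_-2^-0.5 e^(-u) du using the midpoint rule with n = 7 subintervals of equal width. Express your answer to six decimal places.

5.729367

Δu = (-0.5 − (-2))/7 = 3/14.
Midpoints: -53/28, -47/28, -41/28, -1.25, -29/28, -23/28, -17/28.
f(-53/28) ≈ 6.638308, f(-47/28) ≈ 5.357896, f(-41/28) ≈ 4.324453, f(-1.25) ≈ 3.490343, f(-29/28) ≈ 2.817118, f(-23/28) ≈ 2.273746, f(-17/28) ≈ 1.835181.
Sum = Δu · [f(-53/28) + f(-47/28) + f(-41/28) + ...].
Sum ≈ 5.729367.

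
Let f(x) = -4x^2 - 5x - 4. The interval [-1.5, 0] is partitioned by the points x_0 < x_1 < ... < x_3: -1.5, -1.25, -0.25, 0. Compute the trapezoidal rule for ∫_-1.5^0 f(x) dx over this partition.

Subinterval widths: 0.25, 1, 0.25.
f(-1.5) = -5.5, f(-1.25) = -4, f(-0.25) = -3, f(0) = -4.
On each subinterval the trapezoid contributes (Δx_i/2)·[f(x_{i-1}) + f(x_i)].
Sum = -5.5625.

-5.5625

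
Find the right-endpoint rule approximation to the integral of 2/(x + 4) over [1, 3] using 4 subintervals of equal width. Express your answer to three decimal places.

0.645

Δx = (3 − 1)/4 = 0.5.
Right endpoints: 1.5, 2, 2.5, 3.
f(1.5) = 4/11, f(2) = 1/3, f(2.5) = 4/13, f(3) = 2/7.
Sum = Δx · [f(1.5) + f(2) + f(2.5) + f(3)].
Sum ≈ 0.645.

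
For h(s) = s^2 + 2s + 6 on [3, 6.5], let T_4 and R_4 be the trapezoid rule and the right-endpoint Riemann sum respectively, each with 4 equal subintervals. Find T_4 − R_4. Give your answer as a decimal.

T_4 = 137.23828125.
R_4 = 154.84765625.
T_4 − R_4 = -17.609375.

-17.609375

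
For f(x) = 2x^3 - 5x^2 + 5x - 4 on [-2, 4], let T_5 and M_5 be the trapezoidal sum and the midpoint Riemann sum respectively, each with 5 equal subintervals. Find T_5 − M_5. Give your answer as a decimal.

2.16

T_5 = 7.44.
M_5 = 5.28.
T_5 − M_5 = 2.16.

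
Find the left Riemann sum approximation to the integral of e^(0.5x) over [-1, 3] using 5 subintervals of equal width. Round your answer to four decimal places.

6.3033

Δx = (3 − (-1))/5 = 0.8.
Left endpoints: -1, -0.2, 0.6, 1.4, 2.2.
f(-1) ≈ 0.6065, f(-0.2) ≈ 0.9048, f(0.6) ≈ 1.3499, f(1.4) ≈ 2.0138, f(2.2) ≈ 3.0042.
Sum = Δx · [f(-1) + f(-0.2) + f(0.6) + f(1.4) + f(2.2)].
Sum ≈ 6.3033.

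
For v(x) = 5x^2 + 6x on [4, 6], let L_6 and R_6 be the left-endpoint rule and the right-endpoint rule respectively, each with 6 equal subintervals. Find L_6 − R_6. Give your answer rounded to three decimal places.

-37.333

L_6 ≈ 294.85185.
R_6 ≈ 332.18519.
L_6 − R_6 ≈ -37.333.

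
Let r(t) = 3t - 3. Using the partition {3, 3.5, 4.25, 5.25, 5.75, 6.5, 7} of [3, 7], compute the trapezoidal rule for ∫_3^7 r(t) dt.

48

Subinterval widths: 0.5, 0.75, 1, 0.5, 0.75, 0.5.
r(3) = 6, r(3.5) = 7.5, r(4.25) = 9.75, r(5.25) = 12.75, r(5.75) = 14.25, r(6.5) = 16.5, r(7) = 18.
On each subinterval the trapezoid contributes (Δt_i/2)·[r(t_{i-1}) + r(t_i)].
Sum = 48.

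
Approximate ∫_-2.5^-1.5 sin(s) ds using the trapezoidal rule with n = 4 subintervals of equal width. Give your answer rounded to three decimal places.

-0.867

Δs = (-1.5 − (-2.5))/4 = 0.25.
f(-2.5) ≈ -0.598, f(-2.25) ≈ -0.778, f(-2) ≈ -0.909, f(-1.75) ≈ -0.984, f(-1.5) ≈ -0.997.
T_4 = (Δs/2)·[f(s_0) + 2f(s_1) + 2f(s_2) + 2f(s_3) + f(s_4)].
Sum ≈ -0.867.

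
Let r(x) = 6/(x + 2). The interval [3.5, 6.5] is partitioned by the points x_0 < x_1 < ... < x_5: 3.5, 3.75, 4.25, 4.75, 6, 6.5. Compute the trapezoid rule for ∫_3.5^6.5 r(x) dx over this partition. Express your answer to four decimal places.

Subinterval widths: 0.25, 0.5, 0.5, 1.25, 0.5.
r(3.5) = 12/11, r(3.75) = 24/23, r(4.25) = 0.96, r(4.75) = 8/9, r(6) = 0.75, r(6.5) = 12/17.
On each subinterval the trapezoid contributes (Δx_i/2)·[r(x_{i-1}) + r(x_i)].
Sum ≈ 2.6182.

2.6182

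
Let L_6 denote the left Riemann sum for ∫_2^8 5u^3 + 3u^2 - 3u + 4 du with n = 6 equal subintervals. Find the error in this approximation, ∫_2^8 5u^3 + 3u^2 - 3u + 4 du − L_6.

Exact integral: ∫_2^8 f(u) du = 5538.
L_6 = 4275.
Error = 5538 − 4275 = 1263.

1263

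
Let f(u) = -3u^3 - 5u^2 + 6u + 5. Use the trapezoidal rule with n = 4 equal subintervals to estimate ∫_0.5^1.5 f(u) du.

Δu = (1.5 − 0.5)/4 = 0.25.
f(0.5) = 6.375, f(0.75) = 5.421875, f(1) = 3, f(1.25) = -1.171875, f(1.5) = -7.375.
T_4 = (Δu/2)·[f(u_0) + 2f(u_1) + 2f(u_2) + 2f(u_3) + f(u_4)].
Sum = 1.6875.

1.6875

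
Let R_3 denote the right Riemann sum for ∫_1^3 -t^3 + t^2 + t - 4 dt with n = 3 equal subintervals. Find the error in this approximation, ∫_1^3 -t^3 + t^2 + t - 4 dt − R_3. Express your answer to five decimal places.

Exact integral: ∫_1^3 f(t) dt ≈ -15.3333333.
R_3 ≈ -21.4074074.
Error ≈ -15.3333333 − (-21.4074074) ≈ 6.07407.

6.07407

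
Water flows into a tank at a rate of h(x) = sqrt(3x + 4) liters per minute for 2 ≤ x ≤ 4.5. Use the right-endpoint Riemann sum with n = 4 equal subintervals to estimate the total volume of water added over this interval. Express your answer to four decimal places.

Δx = (4.5 − 2)/4 = 0.625.
Right endpoints: 2.625, 3.25, 3.875, 4.5.
h(2.625) ≈ 3.4460, h(3.25) ≈ 3.7081, h(3.875) ≈ 3.9528, h(4.5) ≈ 4.1833.
Sum = Δx · [h(2.625) + h(3.25) + h(3.875) + h(4.5)].
Sum ≈ 9.5564.

9.5564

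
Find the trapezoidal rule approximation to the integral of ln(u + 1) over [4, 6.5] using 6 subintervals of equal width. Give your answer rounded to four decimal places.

4.5636

Δu = (6.5 − 4)/6 = 5/12.
f(4) ≈ 1.6094, f(53/12) ≈ 1.6895, f(29/6) ≈ 1.7636, f(5.25) ≈ 1.8326, f(17/3) ≈ 1.8971, f(73/12) ≈ 1.9577, f(6.5) ≈ 2.0149.
T_6 = (Δu/2)·[f(u_0) + 2f(u_1) + ... + 2f(u_{5}) + f(u_6)].
Sum ≈ 4.5636.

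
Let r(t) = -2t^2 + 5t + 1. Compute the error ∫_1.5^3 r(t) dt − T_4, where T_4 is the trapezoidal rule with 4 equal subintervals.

0.0703125

Exact integral: ∫_1.5^3 r(t) dt = 2.625.
T_4 = 2.5546875.
Error = 2.625 − 2.5546875 = 0.0703125.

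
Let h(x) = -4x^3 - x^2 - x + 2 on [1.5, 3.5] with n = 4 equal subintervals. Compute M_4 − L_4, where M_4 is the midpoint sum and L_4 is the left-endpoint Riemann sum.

M_4 = -157.875.
L_4 = -119.25.
M_4 − L_4 = -38.625.

-38.625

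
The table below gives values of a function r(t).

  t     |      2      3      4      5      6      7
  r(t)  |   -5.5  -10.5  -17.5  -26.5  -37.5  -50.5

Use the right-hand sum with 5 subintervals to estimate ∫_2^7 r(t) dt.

-142.5

Δt = 1.
Sum = 1·[(-10.5) + (-17.5) + (-26.5) + (-37.5) + (-50.5)] = -142.5.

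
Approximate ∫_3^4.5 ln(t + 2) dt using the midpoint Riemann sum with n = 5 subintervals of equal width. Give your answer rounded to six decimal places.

Δt = (4.5 − 3)/5 = 0.3.
Midpoints: 3.15, 3.45, 3.75, 4.05, 4.35.
f(3.15) ≈ 1.638997, f(3.45) ≈ 1.695616, f(3.75) ≈ 1.749200, f(4.05) ≈ 1.800058, f(4.35) ≈ 1.848455.
Sum = Δt · [f(3.15) + f(3.45) + f(3.75) + f(4.05) + f(4.35)].
Sum ≈ 2.619698.

2.619698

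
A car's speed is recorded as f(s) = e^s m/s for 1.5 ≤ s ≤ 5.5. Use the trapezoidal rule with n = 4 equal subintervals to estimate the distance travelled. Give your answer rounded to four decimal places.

Δs = (5.5 − 1.5)/4 = 1.
f(1.5) ≈ 4.4817, f(2.5) ≈ 12.1825, f(3.5) ≈ 33.1155, f(4.5) ≈ 90.0171, f(5.5) ≈ 244.6919.
T_4 = (Δs/2)·[f(s_0) + 2f(s_1) + 2f(s_2) + 2f(s_3) + f(s_4)].
Sum ≈ 259.9019.

259.9019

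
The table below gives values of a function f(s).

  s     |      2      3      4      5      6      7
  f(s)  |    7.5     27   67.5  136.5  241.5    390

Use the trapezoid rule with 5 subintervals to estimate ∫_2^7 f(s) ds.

Δs = 1.
T_5 = (1/2)·[7.5 + 2·27 + 2·67.5 + 2·136.5 + 2·241.5 + 390] = 671.25.

671.25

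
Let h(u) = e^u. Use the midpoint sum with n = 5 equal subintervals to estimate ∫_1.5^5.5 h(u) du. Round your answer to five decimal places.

Δu = (5.5 − 1.5)/5 = 0.8.
Midpoints: 1.9, 2.7, 3.5, 4.3, 5.1.
h(1.9) ≈ 6.68589, h(2.7) ≈ 14.87973, h(3.5) ≈ 33.11545, h(4.3) ≈ 73.69979, h(5.1) ≈ 164.02191.
Sum = Δu · [h(1.9) + h(2.7) + h(3.5) + h(4.3) + h(5.1)].
Sum ≈ 233.92222.

233.92222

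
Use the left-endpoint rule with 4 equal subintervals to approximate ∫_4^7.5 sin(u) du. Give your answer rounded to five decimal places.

-1.67711

Δu = (7.5 − 4)/4 = 0.875.
Left endpoints: 4, 4.875, 5.75, 6.625.
f(4) ≈ -0.75680, f(4.875) ≈ -0.98681, f(5.75) ≈ -0.50828, f(6.625) ≈ 0.33520.
Sum = Δu · [f(4) + f(4.875) + f(5.75) + f(6.625)].
Sum ≈ -1.67711.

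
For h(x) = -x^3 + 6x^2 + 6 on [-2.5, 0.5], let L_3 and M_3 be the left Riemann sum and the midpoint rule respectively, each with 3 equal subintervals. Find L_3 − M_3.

L_3 = 89.625.
M_3 = 57.
L_3 − M_3 = 32.625.

32.625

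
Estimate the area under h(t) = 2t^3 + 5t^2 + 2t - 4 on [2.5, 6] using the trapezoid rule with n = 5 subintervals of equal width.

Δt = (6 − 2.5)/5 = 0.7.
h(2.5) = 63.5, h(3.2) = 119.136, h(3.9) = 198.488, h(4.6) = 305.672, h(5.3) = 444.804, h(6) = 620.
T_5 = (Δt/2)·[h(t_0) + 2h(t_1) + ... + 2h(t_{4}) + h(t_5)].
Sum = 986.895.

986.895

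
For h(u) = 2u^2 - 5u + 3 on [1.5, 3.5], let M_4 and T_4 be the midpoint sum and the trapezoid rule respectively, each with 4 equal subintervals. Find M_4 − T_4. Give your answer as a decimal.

M_4 = 7.25.
T_4 = 7.5.
M_4 − T_4 = -0.25.

-0.25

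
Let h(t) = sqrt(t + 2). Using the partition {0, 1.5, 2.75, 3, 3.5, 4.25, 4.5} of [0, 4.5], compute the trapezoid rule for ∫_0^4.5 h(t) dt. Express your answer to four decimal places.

Subinterval widths: 1.5, 1.25, 0.25, 0.5, 0.75, 0.25.
h(0) ≈ 1.4142, h(1.5) ≈ 1.8708, h(2.75) ≈ 2.1794, h(3) ≈ 2.2361, h(3.5) ≈ 2.3452, h(4.25) ≈ 2.5000, h(4.5) ≈ 2.5495.
On each subinterval the trapezoid contributes (Δt_i/2)·[h(t_{i-1}) + h(t_i)].
Sum ≈ 9.1406.

9.1406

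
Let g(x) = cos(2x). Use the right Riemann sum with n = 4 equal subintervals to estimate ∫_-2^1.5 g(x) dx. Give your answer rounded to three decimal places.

Δx = (1.5 − (-2))/4 = 0.875.
Right endpoints: -1.125, -0.25, 0.625, 1.5.
g(-1.125) ≈ -0.628, g(-0.25) ≈ 0.878, g(0.625) ≈ 0.315, g(1.5) ≈ -0.990.
Sum = Δx · [g(-1.125) + g(-0.25) + g(0.625) + g(1.5)].
Sum ≈ -0.372.

-0.372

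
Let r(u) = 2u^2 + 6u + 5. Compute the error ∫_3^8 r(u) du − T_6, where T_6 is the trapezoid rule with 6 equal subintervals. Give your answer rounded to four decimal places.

Exact integral: ∫_3^8 r(u) du ≈ 513.333333.
T_6 ≈ 514.490741.
Error ≈ 513.333333 − 514.490741 ≈ -1.1574.

-1.1574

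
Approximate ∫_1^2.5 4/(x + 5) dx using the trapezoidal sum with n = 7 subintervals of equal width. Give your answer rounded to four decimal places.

0.8927

Δx = (2.5 − 1)/7 = 3/14.
f(1) = 2/3, f(17/14) = 56/87, f(10/7) = 28/45, f(23/14) = 56/93, f(13/7) = 7/12, f(29/14) = 56/99, f(16/7) = 28/51, f(2.5) = 8/15.
T_7 = (Δx/2)·[f(x_0) + 2f(x_1) + ... + 2f(x_{6}) + f(x_7)].
Sum ≈ 0.8927.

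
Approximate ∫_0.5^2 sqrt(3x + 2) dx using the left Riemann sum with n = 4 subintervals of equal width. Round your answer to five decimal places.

3.39051

Δx = (2 − 0.5)/4 = 0.375.
Left endpoints: 0.5, 0.875, 1.25, 1.625.
f(0.5) ≈ 1.87083, f(0.875) ≈ 2.15058, f(1.25) ≈ 2.39792, f(1.625) ≈ 2.62202.
Sum = Δx · [f(0.5) + f(0.875) + f(1.25) + f(1.625)].
Sum ≈ 3.39051.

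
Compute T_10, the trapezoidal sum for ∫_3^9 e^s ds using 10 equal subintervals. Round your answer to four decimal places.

Δs = (9 − 3)/10 = 0.6.
f(3) ≈ 20.0855, f(3.6) ≈ 36.5982, f(4.2) ≈ 66.6863, f(4.8) ≈ 121.5104, f(5.4) ≈ 221.4064, f(6) ≈ 403.4288, f(6.6) ≈ 735.0952, f(7.2) ≈ 1339.4308, f(7.8) ≈ 2440.6020, f(8.4) ≈ 4447.0667, f(9) ≈ 8103.0839.
T_10 = (Δs/2)·[f(s_0) + 2f(s_1) + ... + 2f(s_{9}) + f(s_10)].
Sum ≈ 8324.0458.

8324.0458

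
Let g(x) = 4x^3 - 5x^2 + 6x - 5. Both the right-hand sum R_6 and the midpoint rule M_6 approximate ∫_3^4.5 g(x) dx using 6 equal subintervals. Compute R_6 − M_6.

27.09375

R_6 = 275.21875.
M_6 = 248.125.
R_6 − M_6 = 27.09375.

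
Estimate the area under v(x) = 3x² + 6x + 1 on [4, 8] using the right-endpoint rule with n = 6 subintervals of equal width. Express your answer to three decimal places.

Δx = (8 − 4)/6 = 2/3.
Right endpoints: 14/3, 16/3, 6, 20/3, 22/3, 8.
v(14/3) = 283/3, v(16/3) = 355/3, v(6) = 145, v(20/3) = 523/3, v(22/3) = 619/3, v(8) = 241.
Sum = Δx · [v(14/3) + v(16/3) + v(6) + ...].
Sum ≈ 652.889.

652.889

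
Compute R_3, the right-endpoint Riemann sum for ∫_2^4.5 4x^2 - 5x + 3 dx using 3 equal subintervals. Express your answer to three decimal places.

100.741

Δx = (4.5 − 2)/3 = 5/6.
Right endpoints: 17/6, 11/3, 4.5.
f(17/6) = 377/18, f(11/3) = 346/9, f(4.5) = 61.5.
Sum = Δx · [f(17/6) + f(11/3) + f(4.5)].
Sum ≈ 100.741.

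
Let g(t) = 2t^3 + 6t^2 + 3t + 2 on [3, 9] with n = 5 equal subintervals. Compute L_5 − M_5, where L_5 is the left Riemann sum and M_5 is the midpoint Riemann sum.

-1021.68

L_5 = 3712.08.
M_5 = 4733.76.
L_5 − M_5 = -1021.68.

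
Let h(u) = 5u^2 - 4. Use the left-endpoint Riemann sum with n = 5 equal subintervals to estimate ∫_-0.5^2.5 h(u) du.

Δu = (2.5 − (-0.5))/5 = 0.6.
Left endpoints: -0.5, 0.1, 0.7, 1.3, 1.9.
h(-0.5) = -2.75, h(0.1) = -3.95, h(0.7) = -1.55, h(1.3) = 4.45, h(1.9) = 14.05.
Sum = Δu · [h(-0.5) + h(0.1) + h(0.7) + h(1.3) + h(1.9)].
Sum = 6.15.

6.15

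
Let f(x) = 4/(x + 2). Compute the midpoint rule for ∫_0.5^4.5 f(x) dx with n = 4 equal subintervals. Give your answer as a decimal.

3.8

Δx = (4.5 − 0.5)/4 = 1.
Midpoints: 1, 2, 3, 4.
f(1) = 4/3, f(2) = 1, f(3) = 0.8, f(4) = 2/3.
Sum = Δx · [f(1) + f(2) + f(3) + f(4)].
Sum = 3.8.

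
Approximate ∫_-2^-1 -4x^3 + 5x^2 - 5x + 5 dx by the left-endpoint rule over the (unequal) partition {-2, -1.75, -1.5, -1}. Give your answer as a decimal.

48

Subinterval widths: 0.25, 0.25, 0.5.
Left endpoints: -2, -1.75, -1.5.
f(-2) = 67, f(-1.75) = 50.5, f(-1.5) = 37.25.
Sum = Σ Δx_i · f(x_i).
Sum = 48.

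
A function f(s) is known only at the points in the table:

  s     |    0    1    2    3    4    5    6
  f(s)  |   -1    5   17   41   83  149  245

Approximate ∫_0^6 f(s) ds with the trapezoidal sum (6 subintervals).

417

Δs = 1.
T_6 = (1/2)·[(-1) + 2·5 + 2·17 + 2·41 + 2·83 + 2·149 + 245] = 417.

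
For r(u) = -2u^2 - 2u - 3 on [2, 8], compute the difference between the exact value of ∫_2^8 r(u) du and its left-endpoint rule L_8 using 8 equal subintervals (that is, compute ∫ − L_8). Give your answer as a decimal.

Exact integral: ∫_2^8 r(u) du = -414.
L_8 = -365.625.
Error = -414 − (-365.625) = -48.375.

-48.375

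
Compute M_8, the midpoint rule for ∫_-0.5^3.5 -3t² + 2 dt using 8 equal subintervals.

-34.75

Δt = (3.5 − (-0.5))/8 = 0.5.
Midpoints: -0.25, 0.25, 0.75, 1.25, 1.75, 2.25, 2.75, 3.25.
f(-0.25) = 1.8125, f(0.25) = 1.8125, f(0.75) = 0.3125, f(1.25) = -2.6875, f(1.75) = -7.1875, f(2.25) = -13.1875, f(2.75) = -20.6875, f(3.25) = -29.6875.
Sum = Δt · [f(-0.25) + f(0.25) + f(0.75) + ...].
Sum = -34.75.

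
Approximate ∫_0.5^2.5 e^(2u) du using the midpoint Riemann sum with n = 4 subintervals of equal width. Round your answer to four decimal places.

Δu = (2.5 − 0.5)/4 = 0.5.
Midpoints: 0.75, 1.25, 1.75, 2.25.
f(0.75) ≈ 4.4817, f(1.25) ≈ 12.1825, f(1.75) ≈ 33.1155, f(2.25) ≈ 90.0171.
Sum = Δu · [f(0.75) + f(1.25) + f(1.75) + f(2.25)].
Sum ≈ 69.8984.

69.8984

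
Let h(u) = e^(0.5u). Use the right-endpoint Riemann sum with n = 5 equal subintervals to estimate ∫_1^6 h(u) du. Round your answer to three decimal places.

Δu = (6 − 1)/5 = 1.
Right endpoints: 2, 3, 4, 5, 6.
h(2) ≈ 2.718, h(3) ≈ 4.482, h(4) ≈ 7.389, h(5) ≈ 12.182, h(6) ≈ 20.086.
Sum = Δu · [h(2) + h(3) + h(4) + h(5) + h(6)].
Sum ≈ 46.857.

46.857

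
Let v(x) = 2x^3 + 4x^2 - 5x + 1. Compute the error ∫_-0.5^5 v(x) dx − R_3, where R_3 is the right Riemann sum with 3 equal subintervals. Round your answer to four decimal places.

Exact integral: ∫_-0.5^5 v(x) dx ≈ 422.927083.
R_3 ≈ 771.782407.
Error ≈ 422.927083 − 771.782407 ≈ -348.8553.

-348.8553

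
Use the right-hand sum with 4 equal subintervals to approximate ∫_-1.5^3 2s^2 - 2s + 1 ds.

Δs = (3 − (-1.5))/4 = 1.125.
Right endpoints: -0.375, 0.75, 1.875, 3.
f(-0.375) = 2.03125, f(0.75) = 0.625, f(1.875) = 4.28125, f(3) = 13.
Sum = Δs · [f(-0.375) + f(0.75) + f(1.875) + f(3)].
Sum = 22.4296875.

22.4296875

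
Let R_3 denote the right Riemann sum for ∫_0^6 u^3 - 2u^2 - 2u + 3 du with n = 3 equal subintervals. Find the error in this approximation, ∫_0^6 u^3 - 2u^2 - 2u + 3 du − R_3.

Exact integral: ∫_0^6 f(u) du = 162.
R_3 = 322.
Error = 162 − 322 = -160.

-160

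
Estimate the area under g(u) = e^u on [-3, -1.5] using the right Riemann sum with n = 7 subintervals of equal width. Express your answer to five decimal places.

0.19258

Δu = (-1.5 − (-3))/7 = 3/14.
Right endpoints: -39/14, -18/7, -33/14, -15/7, -27/14, -12/7, -1.5.
g(-39/14) ≈ 0.06169, g(-18/7) ≈ 0.07643, g(-33/14) ≈ 0.09469, g(-15/7) ≈ 0.11732, g(-27/14) ≈ 0.14536, g(-12/7) ≈ 0.18009, g(-1.5) ≈ 0.22313.
Sum = Δu · [g(-39/14) + g(-18/7) + g(-33/14) + ...].
Sum ≈ 0.19258.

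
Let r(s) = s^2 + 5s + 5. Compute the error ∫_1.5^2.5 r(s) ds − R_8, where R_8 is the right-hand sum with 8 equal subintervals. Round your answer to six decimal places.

Exact integral: ∫_1.5^2.5 r(s) ds ≈ 19.08333333.
R_8 = 19.6484375.
Error ≈ 19.08333333 − 19.6484375 ≈ -0.565104.

-0.565104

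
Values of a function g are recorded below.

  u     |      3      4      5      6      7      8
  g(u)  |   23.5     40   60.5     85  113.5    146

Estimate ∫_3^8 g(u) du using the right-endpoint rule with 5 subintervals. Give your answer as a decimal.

Δu = 1.
Sum = 1·[40 + 60.5 + 85 + 113.5 + 146] = 445.

445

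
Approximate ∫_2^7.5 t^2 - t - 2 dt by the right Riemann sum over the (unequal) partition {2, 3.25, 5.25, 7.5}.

152.453125

Subinterval widths: 1.25, 2, 2.25.
Right endpoints: 3.25, 5.25, 7.5.
f(3.25) = 5.3125, f(5.25) = 20.3125, f(7.5) = 46.75.
Sum = Σ Δt_i · f(t_i).
Sum = 152.453125.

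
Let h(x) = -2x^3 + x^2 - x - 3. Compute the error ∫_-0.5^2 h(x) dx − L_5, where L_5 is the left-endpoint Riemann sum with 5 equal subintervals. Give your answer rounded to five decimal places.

-3.38542

Exact integral: ∫_-0.5^2 h(x) dx ≈ -14.6354167.
L_5 = -11.25.
Error ≈ -14.6354167 − (-11.25) ≈ -3.38542.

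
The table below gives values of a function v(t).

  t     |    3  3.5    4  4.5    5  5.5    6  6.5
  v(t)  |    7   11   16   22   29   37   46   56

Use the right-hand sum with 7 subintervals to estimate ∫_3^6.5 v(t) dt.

Δt = 0.5.
Sum = 0.5·[11 + 16 + 22 + 29 + 37 + 46 + 56] = 108.5.

108.5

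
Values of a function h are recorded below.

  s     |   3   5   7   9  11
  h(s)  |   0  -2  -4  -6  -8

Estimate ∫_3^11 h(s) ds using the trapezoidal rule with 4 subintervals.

-32

Δs = 2.
T_4 = (2/2)·[0 + 2·(-2) + 2·(-4) + 2·(-6) + (-8)] = -32.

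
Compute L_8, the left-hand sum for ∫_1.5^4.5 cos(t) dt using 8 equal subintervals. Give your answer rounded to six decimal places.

-1.899038

Δt = (4.5 − 1.5)/8 = 0.375.
Left endpoints: 1.5, 1.875, 2.25, 2.625, 3, 3.375, 3.75, 4.125.
f(1.5) ≈ 0.070737, f(1.875) ≈ -0.299534, f(2.25) ≈ -0.628174, f(2.625) ≈ -0.869507, f(3) ≈ -0.989992, f(3.375) ≈ -0.972884, f(3.75) ≈ -0.820559, f(4.125) ≈ -0.554190.
Sum = Δt · [f(1.5) + f(1.875) + f(2.25) + ...].
Sum ≈ -1.899038.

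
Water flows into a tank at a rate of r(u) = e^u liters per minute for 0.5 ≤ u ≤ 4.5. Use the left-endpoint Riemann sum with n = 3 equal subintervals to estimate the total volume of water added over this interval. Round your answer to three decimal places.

42.176

Δu = (4.5 − 0.5)/3 = 4/3.
Left endpoints: 0.5, 11/6, 19/6.
r(0.5) ≈ 1.649, r(11/6) ≈ 6.255, r(19/6) ≈ 23.728.
Sum = Δu · [r(0.5) + r(11/6) + r(19/6)].
Sum ≈ 42.176.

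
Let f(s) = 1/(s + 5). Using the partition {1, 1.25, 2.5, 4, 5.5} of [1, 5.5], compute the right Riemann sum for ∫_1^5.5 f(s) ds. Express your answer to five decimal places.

0.51619

Subinterval widths: 0.25, 1.25, 1.5, 1.5.
Right endpoints: 1.25, 2.5, 4, 5.5.
f(1.25) = 0.16, f(2.5) = 2/15, f(4) = 1/9, f(5.5) = 2/21.
Sum = Σ Δs_i · f(s_i).
Sum ≈ 0.51619.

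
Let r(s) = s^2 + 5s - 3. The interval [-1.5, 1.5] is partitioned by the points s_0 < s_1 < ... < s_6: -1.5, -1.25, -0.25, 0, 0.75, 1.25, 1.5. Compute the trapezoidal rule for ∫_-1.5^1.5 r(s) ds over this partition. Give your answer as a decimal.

-6.484375

Subinterval widths: 0.25, 1, 0.25, 0.75, 0.5, 0.25.
r(-1.5) = -8.25, r(-1.25) = -7.6875, r(-0.25) = -4.1875, r(0) = -3, r(0.75) = 1.3125, r(1.25) = 4.8125, r(1.5) = 6.75.
On each subinterval the trapezoid contributes (Δs_i/2)·[r(s_{i-1}) + r(s_i)].
Sum = -6.484375.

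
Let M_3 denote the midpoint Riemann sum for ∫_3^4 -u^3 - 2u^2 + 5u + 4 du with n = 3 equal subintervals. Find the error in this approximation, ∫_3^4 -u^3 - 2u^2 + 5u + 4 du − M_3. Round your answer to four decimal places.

Exact integral: ∫_3^4 f(u) du ≈ -46.916667.
M_3 ≈ -46.800926.
Error ≈ -46.916667 − (-46.800926) ≈ -0.1157.

-0.1157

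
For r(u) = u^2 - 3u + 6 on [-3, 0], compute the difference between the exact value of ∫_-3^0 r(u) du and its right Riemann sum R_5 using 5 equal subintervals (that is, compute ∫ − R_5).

Exact integral: ∫_-3^0 r(u) du = 40.5.
R_5 = 35.28.
Error = 40.5 − 35.28 = 5.22.

5.22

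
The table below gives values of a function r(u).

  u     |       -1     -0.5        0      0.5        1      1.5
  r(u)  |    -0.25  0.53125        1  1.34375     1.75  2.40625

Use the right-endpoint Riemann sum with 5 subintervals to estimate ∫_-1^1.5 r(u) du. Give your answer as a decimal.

Δu = 0.5.
Sum = 0.5·[0.53125 + 1 + 1.34375 + 1.75 + 2.40625] = 3.515625.

3.515625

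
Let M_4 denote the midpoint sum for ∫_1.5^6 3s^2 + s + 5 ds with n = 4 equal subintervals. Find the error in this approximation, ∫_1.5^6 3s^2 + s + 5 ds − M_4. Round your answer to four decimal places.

Exact integral: ∫_1.5^6 f(s) ds = 252.
M_4 ≈ 250.576172.
Error ≈ 252 − 250.576172 ≈ 1.4238.

1.4238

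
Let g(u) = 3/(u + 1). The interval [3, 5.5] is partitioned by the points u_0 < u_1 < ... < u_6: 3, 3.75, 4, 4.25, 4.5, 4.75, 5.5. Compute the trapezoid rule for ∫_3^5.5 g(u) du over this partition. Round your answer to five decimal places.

1.46021

Subinterval widths: 0.75, 0.25, 0.25, 0.25, 0.25, 0.75.
g(3) = 0.75, g(3.75) = 12/19, g(4) = 0.6, g(4.25) = 4/7, g(4.5) = 6/11, g(4.75) = 12/23, g(5.5) = 6/13.
On each subinterval the trapezoid contributes (Δu_i/2)·[g(u_{i-1}) + g(u_i)].
Sum ≈ 1.46021.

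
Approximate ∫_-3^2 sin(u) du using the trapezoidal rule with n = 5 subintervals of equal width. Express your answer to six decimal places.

-0.525209

Δu = (2 − (-3))/5 = 1.
f(-3) ≈ -0.141120, f(-2) ≈ -0.909297, f(-1) ≈ -0.841471, f(0) ≈ 0.000000, f(1) ≈ 0.841471, f(2) ≈ 0.909297.
T_5 = (Δu/2)·[f(u_0) + 2f(u_1) + ... + 2f(u_{4}) + f(u_5)].
Sum ≈ -0.525209.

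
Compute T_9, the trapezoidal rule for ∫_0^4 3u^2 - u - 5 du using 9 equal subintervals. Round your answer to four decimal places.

Δu = (4 − 0)/9 = 4/9.
f(0) = -5, f(4/9) = -131/27, f(8/9) = -95/27, f(4/3) = -1, f(16/9) = 73/27, f(20/9) = 205/27, f(8/3) = 41/3, f(28/9) = 565/27, f(32/9) = 793/27, f(4) = 39.
T_9 = (Δu/2)·[f(u_0) + 2f(u_1) + ... + 2f(u_{8}) + f(u_9)].
Sum ≈ 36.3951.

36.3951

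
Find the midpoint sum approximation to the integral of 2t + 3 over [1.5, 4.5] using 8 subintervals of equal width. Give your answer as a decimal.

27

Δt = (4.5 − 1.5)/8 = 0.375.
Midpoints: 1.6875, 2.0625, 2.4375, 2.8125, 3.1875, 3.5625, 3.9375, 4.3125.
f(1.6875) = 6.375, f(2.0625) = 7.125, f(2.4375) = 7.875, f(2.8125) = 8.625, f(3.1875) = 9.375, f(3.5625) = 10.125, f(3.9375) = 10.875, f(4.3125) = 11.625.
Sum = Δt · [f(1.6875) + f(2.0625) + f(2.4375) + ...].
Sum = 27.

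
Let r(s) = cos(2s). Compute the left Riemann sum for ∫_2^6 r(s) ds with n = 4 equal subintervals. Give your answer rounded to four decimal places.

-0.6780

Δs = (6 − 2)/4 = 1.
Left endpoints: 2, 3, 4, 5.
r(2) ≈ -0.6536, r(3) ≈ 0.9602, r(4) ≈ -0.1455, r(5) ≈ -0.8391.
Sum = Δs · [r(2) + r(3) + r(4) + r(5)].
Sum ≈ -0.6780.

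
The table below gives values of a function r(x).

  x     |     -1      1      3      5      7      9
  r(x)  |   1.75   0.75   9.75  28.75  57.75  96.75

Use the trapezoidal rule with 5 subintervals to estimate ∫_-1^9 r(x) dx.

Δx = 2.
T_5 = (2/2)·[1.75 + 2·0.75 + 2·9.75 + 2·28.75 + 2·57.75 + 96.75] = 292.5.

292.5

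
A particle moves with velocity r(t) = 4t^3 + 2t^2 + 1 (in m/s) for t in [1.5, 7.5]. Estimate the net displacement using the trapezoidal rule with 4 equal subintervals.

Δt = (7.5 − 1.5)/4 = 1.5.
r(1.5) = 19, r(3) = 127, r(4.5) = 406, r(6) = 937, r(7.5) = 1801.
T_4 = (Δt/2)·[r(t_0) + 2r(t_1) + 2r(t_2) + 2r(t_3) + r(t_4)].
Sum = 3570.

3570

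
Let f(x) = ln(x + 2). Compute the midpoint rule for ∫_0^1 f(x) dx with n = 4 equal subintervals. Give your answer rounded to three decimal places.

Δx = (1 − 0)/4 = 0.25.
Midpoints: 0.125, 0.375, 0.625, 0.875.
f(0.125) ≈ 0.754, f(0.375) ≈ 0.865, f(0.625) ≈ 0.965, f(0.875) ≈ 1.056.
Sum = Δx · [f(0.125) + f(0.375) + f(0.625) + f(0.875)].
Sum ≈ 0.910.

0.910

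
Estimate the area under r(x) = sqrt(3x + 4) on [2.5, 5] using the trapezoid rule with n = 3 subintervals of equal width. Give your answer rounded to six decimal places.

9.732257

Δx = (5 − 2.5)/3 = 5/6.
r(2.5) ≈ 3.391165, r(10/3) ≈ 3.741657, r(25/6) ≈ 4.062019, r(5) ≈ 4.358899.
T_3 = (Δx/2)·[r(x_0) + 2r(x_1) + 2r(x_2) + r(x_3)].
Sum ≈ 9.732257.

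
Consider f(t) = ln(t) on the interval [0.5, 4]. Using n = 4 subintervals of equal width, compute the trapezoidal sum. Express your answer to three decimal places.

2.288

Δt = (4 − 0.5)/4 = 0.875.
f(0.5) ≈ -0.693, f(1.375) ≈ 0.318, f(2.25) ≈ 0.811, f(3.125) ≈ 1.139, f(4) ≈ 1.386.
T_4 = (Δt/2)·[f(t_0) + 2f(t_1) + 2f(t_2) + 2f(t_3) + f(t_4)].
Sum ≈ 2.288.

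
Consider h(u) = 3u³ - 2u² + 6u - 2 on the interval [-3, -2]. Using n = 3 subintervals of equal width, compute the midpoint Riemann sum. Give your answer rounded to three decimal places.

Δu = (-2 − (-3))/3 = 1/3.
Midpoints: -17/6, -2.5, -13/6.
h(-17/6) = -2479/24, h(-2.5) = -76.375, h(-13/6) = -3953/72.
Sum = Δu · [h(-17/6) + h(-2.5) + h(-13/6)].
Sum ≈ -78.190.

-78.190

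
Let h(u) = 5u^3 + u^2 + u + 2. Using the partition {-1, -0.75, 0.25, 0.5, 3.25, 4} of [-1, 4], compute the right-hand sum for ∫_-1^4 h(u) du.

775.15625

Subinterval widths: 0.25, 1, 0.25, 2.75, 0.75.
Right endpoints: -0.75, 0.25, 0.5, 3.25, 4.
h(-0.75) = -0.296875, h(0.25) = 2.390625, h(0.5) = 3.375, h(3.25) = 187.453125, h(4) = 342.
Sum = Σ Δu_i · h(u_i).
Sum = 775.15625.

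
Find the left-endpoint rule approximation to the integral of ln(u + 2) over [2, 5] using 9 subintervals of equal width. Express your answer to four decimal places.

4.9819

Δu = (5 − 2)/9 = 1/3.
Left endpoints: 2, 7/3, 8/3, 3, 10/3, 11/3, 4, 13/3, 14/3.
f(2) ≈ 1.3863, f(7/3) ≈ 1.4663, f(8/3) ≈ 1.5404, f(3) ≈ 1.6094, f(10/3) ≈ 1.6740, f(11/3) ≈ 1.7346, f(4) ≈ 1.7918, f(13/3) ≈ 1.8458, f(14/3) ≈ 1.8971.
Sum = Δu · [f(2) + f(7/3) + f(8/3) + ...].
Sum ≈ 4.9819.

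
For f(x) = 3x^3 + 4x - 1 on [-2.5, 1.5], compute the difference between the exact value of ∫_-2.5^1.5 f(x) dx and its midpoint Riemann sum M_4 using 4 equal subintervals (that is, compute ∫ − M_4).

Exact integral: ∫_-2.5^1.5 f(x) dx = -37.5.
M_4 = -36.
Error = -37.5 − (-36) = -1.5.

-1.5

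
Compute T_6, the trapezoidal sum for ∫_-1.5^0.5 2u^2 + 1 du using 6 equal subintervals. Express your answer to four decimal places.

4.4074

Δu = (0.5 − (-1.5))/6 = 1/3.
f(-1.5) = 5.5, f(-7/6) = 67/18, f(-5/6) = 43/18, f(-0.5) = 1.5, f(-1/6) = 19/18, f(1/6) = 19/18, f(0.5) = 1.5.
T_6 = (Δu/2)·[f(u_0) + 2f(u_1) + ... + 2f(u_{5}) + f(u_6)].
Sum ≈ 4.4074.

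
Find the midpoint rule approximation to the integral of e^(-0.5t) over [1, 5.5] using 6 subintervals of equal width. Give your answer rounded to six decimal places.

1.078873

Δt = (5.5 − 1)/6 = 0.75.
Midpoints: 1.375, 2.125, 2.875, 3.625, 4.375, 5.125.
f(1.375) ≈ 0.502832, f(2.125) ≈ 0.345591, f(2.875) ≈ 0.237521, f(3.625) ≈ 0.163246, f(4.375) ≈ 0.112197, f(5.125) ≈ 0.077112.
Sum = Δt · [f(1.375) + f(2.125) + f(2.875) + ...].
Sum ≈ 1.078873.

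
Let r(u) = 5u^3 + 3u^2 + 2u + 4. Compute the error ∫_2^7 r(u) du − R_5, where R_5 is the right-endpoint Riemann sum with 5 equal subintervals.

-968.75

Exact integral: ∫_2^7 r(u) du = 3381.25.
R_5 = 4350.
Error = 3381.25 − 4350 = -968.75.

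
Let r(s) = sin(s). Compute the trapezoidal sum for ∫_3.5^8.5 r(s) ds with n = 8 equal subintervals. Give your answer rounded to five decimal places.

-0.32349

Δs = (8.5 − 3.5)/8 = 0.625.
r(3.5) ≈ -0.35078, r(4.125) ≈ -0.83239, r(4.75) ≈ -0.99929, r(5.375) ≈ -0.78839, r(6) ≈ -0.27942, r(6.625) ≈ 0.33520, r(7.25) ≈ 0.82308, r(7.875) ≈ 0.99978, r(8.5) ≈ 0.79849.
T_8 = (Δs/2)·[r(s_0) + 2r(s_1) + ... + 2r(s_{7}) + r(s_8)].
Sum ≈ -0.32349.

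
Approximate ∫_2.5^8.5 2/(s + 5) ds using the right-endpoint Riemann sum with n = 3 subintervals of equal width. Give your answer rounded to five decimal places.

1.06518

Δs = (8.5 − 2.5)/3 = 2.
Right endpoints: 4.5, 6.5, 8.5.
f(4.5) = 4/19, f(6.5) = 4/23, f(8.5) = 4/27.
Sum = Δs · [f(4.5) + f(6.5) + f(8.5)].
Sum ≈ 1.06518.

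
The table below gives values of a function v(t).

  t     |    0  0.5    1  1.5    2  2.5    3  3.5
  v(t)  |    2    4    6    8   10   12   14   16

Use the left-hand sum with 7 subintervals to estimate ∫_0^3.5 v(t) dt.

28

Δt = 0.5.
Sum = 0.5·[2 + 4 + 6 + 8 + 10 + 12 + 14] = 28.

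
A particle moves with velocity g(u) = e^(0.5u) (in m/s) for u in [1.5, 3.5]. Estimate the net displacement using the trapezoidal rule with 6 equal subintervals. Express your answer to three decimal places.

7.292

Δu = (3.5 − 1.5)/6 = 1/3.
g(1.5) ≈ 2.117, g(11/6) ≈ 2.501, g(13/6) ≈ 2.955, g(2.5) ≈ 3.490, g(17/6) ≈ 4.123, g(19/6) ≈ 4.871, g(3.5) ≈ 5.755.
T_6 = (Δu/2)·[g(u_0) + 2g(u_1) + ... + 2g(u_{5}) + g(u_6)].
Sum ≈ 7.292.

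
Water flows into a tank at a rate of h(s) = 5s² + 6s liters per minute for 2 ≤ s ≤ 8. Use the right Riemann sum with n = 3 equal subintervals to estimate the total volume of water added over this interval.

1376

Δs = (8 − 2)/3 = 2.
Right endpoints: 4, 6, 8.
h(4) = 104, h(6) = 216, h(8) = 368.
Sum = Δs · [h(4) + h(6) + h(8)].
Sum = 1376.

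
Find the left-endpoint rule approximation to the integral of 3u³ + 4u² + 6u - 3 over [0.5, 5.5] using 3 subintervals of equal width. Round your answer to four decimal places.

Δu = (5.5 − 0.5)/3 = 5/3.
Left endpoints: 0.5, 13/6, 23/6.
f(0.5) = 1.375, f(13/6) = 1423/24, f(23/6) = 17839/72.
Sum = Δu · [f(0.5) + f(13/6) + f(23/6)].
Sum ≈ 514.0509.

514.0509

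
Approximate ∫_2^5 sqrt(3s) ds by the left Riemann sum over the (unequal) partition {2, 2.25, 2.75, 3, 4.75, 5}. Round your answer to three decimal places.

Subinterval widths: 0.25, 0.5, 0.25, 1.75, 0.25.
Left endpoints: 2, 2.25, 2.75, 3, 4.75.
f(2) ≈ 2.449, f(2.25) ≈ 2.598, f(2.75) ≈ 2.872, f(3) ≈ 3.000, f(4.75) ≈ 3.775.
Sum = Σ Δs_i · f(s_i).
Sum ≈ 8.823.

8.823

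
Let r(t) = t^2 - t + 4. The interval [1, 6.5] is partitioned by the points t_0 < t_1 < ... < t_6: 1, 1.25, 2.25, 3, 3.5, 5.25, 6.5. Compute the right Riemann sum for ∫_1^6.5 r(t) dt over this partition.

117.5

Subinterval widths: 0.25, 1, 0.75, 0.5, 1.75, 1.25.
Right endpoints: 1.25, 2.25, 3, 3.5, 5.25, 6.5.
r(1.25) = 4.3125, r(2.25) = 6.8125, r(3) = 10, r(3.5) = 12.75, r(5.25) = 26.3125, r(6.5) = 39.75.
Sum = Σ Δt_i · r(t_i).
Sum = 117.5.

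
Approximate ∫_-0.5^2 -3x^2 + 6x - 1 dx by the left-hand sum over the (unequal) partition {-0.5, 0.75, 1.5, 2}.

-3.953125

Subinterval widths: 1.25, 0.75, 0.5.
Left endpoints: -0.5, 0.75, 1.5.
f(-0.5) = -4.75, f(0.75) = 1.8125, f(1.5) = 1.25.
Sum = Σ Δx_i · f(x_i).
Sum = -3.953125.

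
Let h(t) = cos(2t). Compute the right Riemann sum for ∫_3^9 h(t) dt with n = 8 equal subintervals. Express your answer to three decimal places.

Δt = (9 − 3)/8 = 0.75.
Right endpoints: 3.75, 4.5, 5.25, 6, 6.75, 7.5, 8.25, 9.
h(3.75) ≈ 0.347, h(4.5) ≈ -0.911, h(5.25) ≈ -0.476, h(6) ≈ 0.844, h(6.75) ≈ 0.595, h(7.5) ≈ -0.760, h(8.25) ≈ -0.702, h(9) ≈ 0.660.
Sum = Δt · [h(3.75) + h(4.5) + h(5.25) + ...].
Sum ≈ -0.302.

-0.302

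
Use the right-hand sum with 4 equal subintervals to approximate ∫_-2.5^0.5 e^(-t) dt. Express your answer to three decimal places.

Δt = (0.5 − (-2.5))/4 = 0.75.
Right endpoints: -1.75, -1, -0.25, 0.5.
f(-1.75) ≈ 5.755, f(-1) ≈ 2.718, f(-0.25) ≈ 1.284, f(0.5) ≈ 0.607.
Sum = Δt · [f(-1.75) + f(-1) + f(-0.25) + f(0.5)].
Sum ≈ 7.773.

7.773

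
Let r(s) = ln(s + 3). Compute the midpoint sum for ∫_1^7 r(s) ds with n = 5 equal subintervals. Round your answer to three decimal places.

11.490

Δs = (7 − 1)/5 = 1.2.
Midpoints: 1.6, 2.8, 4, 5.2, 6.4.
r(1.6) ≈ 1.526, r(2.8) ≈ 1.758, r(4) ≈ 1.946, r(5.2) ≈ 2.104, r(6.4) ≈ 2.241.
Sum = Δs · [r(1.6) + r(2.8) + r(4) + r(5.2) + r(6.4)].
Sum ≈ 11.490.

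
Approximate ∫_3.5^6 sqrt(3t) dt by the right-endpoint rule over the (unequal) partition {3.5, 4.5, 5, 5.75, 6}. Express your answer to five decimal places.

Subinterval widths: 1, 0.5, 0.75, 0.25.
Right endpoints: 4.5, 5, 5.75, 6.
f(4.5) ≈ 3.67423, f(5) ≈ 3.87298, f(5.75) ≈ 4.15331, f(6) ≈ 4.24264.
Sum = Σ Δt_i · f(t_i).
Sum ≈ 9.78637.

9.78637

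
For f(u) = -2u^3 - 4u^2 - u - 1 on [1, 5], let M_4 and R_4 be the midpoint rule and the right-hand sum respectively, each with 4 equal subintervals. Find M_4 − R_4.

196

M_4 = -486.
R_4 = -682.
M_4 − R_4 = 196.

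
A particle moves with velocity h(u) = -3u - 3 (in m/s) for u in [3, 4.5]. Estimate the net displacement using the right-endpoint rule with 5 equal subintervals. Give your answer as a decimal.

-22.05

Δu = (4.5 − 3)/5 = 0.3.
Right endpoints: 3.3, 3.6, 3.9, 4.2, 4.5.
h(3.3) = -12.9, h(3.6) = -13.8, h(3.9) = -14.7, h(4.2) = -15.6, h(4.5) = -16.5.
Sum = Δu · [h(3.3) + h(3.6) + h(3.9) + h(4.2) + h(4.5)].
Sum = -22.05.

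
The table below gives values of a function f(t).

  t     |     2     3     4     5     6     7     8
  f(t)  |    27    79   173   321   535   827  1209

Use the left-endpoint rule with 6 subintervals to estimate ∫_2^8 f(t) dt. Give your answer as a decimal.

1962

Δt = 1.
Sum = 1·[27 + 79 + 173 + 321 + 535 + 827] = 1962.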